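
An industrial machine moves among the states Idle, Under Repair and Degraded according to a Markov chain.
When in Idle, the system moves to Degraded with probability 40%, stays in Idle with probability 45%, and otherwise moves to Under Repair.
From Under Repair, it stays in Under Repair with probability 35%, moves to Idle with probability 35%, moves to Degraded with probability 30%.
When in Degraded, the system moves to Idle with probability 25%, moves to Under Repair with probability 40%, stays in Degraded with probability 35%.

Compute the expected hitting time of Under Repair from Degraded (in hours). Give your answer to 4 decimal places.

Let t(s) be the expected number of hours to first reach Under Repair from state s, with t(Under Repair) = 0. Conditioning on the first hour:
t(Idle) = 1 + 0.45·t(Idle) + 0.4·t(Degraded)
t(Degraded) = 1 + 0.25·t(Idle) + 0.35·t(Degraded)
Solving: t(Idle) = 4.0777, t(Degraded) = 3.1068.
Expected hours from Degraded to Under Repair: 3.1068.

3.1068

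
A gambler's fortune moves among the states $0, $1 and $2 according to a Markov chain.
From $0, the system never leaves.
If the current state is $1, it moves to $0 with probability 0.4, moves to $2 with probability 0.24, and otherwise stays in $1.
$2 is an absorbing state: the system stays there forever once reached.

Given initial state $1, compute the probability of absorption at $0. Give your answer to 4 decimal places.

0.6250

Let h(s) be the probability of absorption at $0 starting from transient state s. Then h($0) = 1 and h($2) = 0. By first-step analysis:
h($1) = 0.4·1 + 0.36·h($1) + 0.24·0
Solving: h($1) = 0.6250.
Starting from $1, the probability is 0.6250.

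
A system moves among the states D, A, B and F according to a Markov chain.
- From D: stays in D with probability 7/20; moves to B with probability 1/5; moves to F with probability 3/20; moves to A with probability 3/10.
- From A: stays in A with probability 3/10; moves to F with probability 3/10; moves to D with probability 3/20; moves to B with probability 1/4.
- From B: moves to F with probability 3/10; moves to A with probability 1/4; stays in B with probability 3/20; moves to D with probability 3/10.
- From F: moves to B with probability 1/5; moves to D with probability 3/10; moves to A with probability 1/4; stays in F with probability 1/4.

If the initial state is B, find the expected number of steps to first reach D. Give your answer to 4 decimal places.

Let t(s) be the expected number of steps to first reach D from state s, with t(D) = 0. Conditioning on the first step:
t(A) = 1 + 0.3·t(A) + 0.25·t(B) + 0.3·t(F)
t(B) = 1 + 0.25·t(A) + 0.15·t(B) + 0.3·t(F)
t(F) = 1 + 0.25·t(A) + 0.2·t(B) + 0.25·t(F)
Solving: t(A) = 4.4444, t(B) = 3.8384, t(F) = 3.8384.
Expected steps from B to D: 3.8384.

3.8384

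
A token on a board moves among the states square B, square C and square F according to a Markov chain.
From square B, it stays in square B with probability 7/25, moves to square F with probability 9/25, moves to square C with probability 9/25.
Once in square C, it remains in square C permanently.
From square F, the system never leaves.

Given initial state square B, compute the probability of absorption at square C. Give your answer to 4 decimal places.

Let h(s) be the probability of absorption at square C starting from transient state s. Then h(square C) = 1 and h(square F) = 0. By first-step analysis:
h(square B) = 0.28·h(square B) + 0.36·1 + 0.36·0
Solving: h(square B) = 0.5000.
Starting from square B, the probability is 0.5000.

0.5000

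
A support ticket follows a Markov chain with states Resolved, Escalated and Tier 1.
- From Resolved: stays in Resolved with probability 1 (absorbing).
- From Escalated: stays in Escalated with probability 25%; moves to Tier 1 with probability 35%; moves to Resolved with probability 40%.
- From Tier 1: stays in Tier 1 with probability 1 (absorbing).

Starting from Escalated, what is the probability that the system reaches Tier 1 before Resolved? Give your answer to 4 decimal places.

0.4667

Let h(s) be the probability of absorption at Tier 1 starting from transient state s. Then h(Tier 1) = 1 and h(Resolved) = 0. By first-step analysis:
h(Escalated) = 0.4·0 + 0.25·h(Escalated) + 0.35·1
Solving: h(Escalated) = 0.4667.
Starting from Escalated, the probability is 0.4667.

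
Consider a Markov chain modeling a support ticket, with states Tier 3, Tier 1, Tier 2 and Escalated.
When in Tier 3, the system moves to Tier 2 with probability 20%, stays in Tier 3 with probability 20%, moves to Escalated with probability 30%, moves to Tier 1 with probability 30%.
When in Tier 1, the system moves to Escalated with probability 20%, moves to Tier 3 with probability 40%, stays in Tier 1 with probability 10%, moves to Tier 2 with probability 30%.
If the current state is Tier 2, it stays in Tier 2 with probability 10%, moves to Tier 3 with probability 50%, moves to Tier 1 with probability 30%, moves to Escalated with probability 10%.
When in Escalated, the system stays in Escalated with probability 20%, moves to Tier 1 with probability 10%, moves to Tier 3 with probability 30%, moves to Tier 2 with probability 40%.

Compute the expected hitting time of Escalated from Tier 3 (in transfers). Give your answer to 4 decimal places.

Let t(s) be the expected number of transfers to first reach Escalated from state s, with t(Escalated) = 0. Conditioning on the first transfer:
t(Tier 3) = 1 + 0.2·t(Tier 3) + 0.3·t(Tier 1) + 0.2·t(Tier 2)
t(Tier 1) = 1 + 0.4·t(Tier 3) + 0.1·t(Tier 1) + 0.3·t(Tier 2)
t(Tier 2) = 1 + 0.5·t(Tier 3) + 0.3·t(Tier 1) + 0.1·t(Tier 2)
Solving: t(Tier 3) = 4.2718, t(Tier 1) = 4.6926, t(Tier 2) = 5.0485.
Expected transfers from Tier 3 to Escalated: 4.2718.

4.2718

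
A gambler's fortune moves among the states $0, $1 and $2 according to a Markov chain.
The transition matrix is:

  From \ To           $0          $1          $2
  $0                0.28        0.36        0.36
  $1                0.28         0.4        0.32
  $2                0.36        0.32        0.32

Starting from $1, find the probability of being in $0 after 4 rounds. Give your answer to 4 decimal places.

0.3066

Propagate the distribution vector 4 rounds from $1.
After 0 rounds: (0.0000, 1.0000, 0.0000)
After 1 round: (0.2800, 0.4000, 0.3200)
After 2 rounds: (0.3056, 0.3632, 0.3312)
After 3 rounds: (0.3065, 0.3613, 0.3322)
After 4 rounds: (0.3066, 0.3612, 0.3323)
P(in $0 after 4 rounds) = 0.3066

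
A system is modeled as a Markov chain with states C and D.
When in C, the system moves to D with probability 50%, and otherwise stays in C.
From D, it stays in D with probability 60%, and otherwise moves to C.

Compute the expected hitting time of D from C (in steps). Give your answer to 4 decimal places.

Let t(s) be the expected number of steps to first reach D from state s, with t(D) = 0. Conditioning on the first step:
t(C) = 1 + 0.5·t(C)
Solving: t(C) = 2.0000.
Expected steps from C to D: 2.0000.

2.0000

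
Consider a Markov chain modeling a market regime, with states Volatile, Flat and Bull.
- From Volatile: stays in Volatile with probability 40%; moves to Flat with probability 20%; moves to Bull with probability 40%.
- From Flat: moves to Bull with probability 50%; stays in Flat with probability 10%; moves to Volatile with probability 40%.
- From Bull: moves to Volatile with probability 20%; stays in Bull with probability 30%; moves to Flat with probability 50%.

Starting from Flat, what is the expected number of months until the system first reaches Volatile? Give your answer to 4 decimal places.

3.1579

Let t(s) be the expected number of months to first reach Volatile from state s, with t(Volatile) = 0. Conditioning on the first month:
t(Flat) = 1 + 0.1·t(Flat) + 0.5·t(Bull)
t(Bull) = 1 + 0.5·t(Flat) + 0.3·t(Bull)
Solving: t(Flat) = 3.1579, t(Bull) = 3.6842.
Expected months from Flat to Volatile: 3.1579.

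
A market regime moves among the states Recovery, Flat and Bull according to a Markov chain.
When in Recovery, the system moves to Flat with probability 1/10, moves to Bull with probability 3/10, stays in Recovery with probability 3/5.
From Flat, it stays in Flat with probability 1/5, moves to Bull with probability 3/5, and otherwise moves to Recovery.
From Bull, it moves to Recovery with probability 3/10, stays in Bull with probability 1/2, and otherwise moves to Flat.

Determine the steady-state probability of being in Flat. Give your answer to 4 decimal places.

Let the stationary distribution be π with π = πP and π_1 + π_2 + π_3 = 1.
π_1 = 0.6·π_1 + 0.2·π_2 + 0.3·π_3
π_2 = 0.1·π_1 + 0.2·π_2 + 0.2·π_3
Solving with the normalization constraint gives π = (0.4058, 0.1594, 0.4348).
So the stationary probability of Flat is 0.1594.

0.1594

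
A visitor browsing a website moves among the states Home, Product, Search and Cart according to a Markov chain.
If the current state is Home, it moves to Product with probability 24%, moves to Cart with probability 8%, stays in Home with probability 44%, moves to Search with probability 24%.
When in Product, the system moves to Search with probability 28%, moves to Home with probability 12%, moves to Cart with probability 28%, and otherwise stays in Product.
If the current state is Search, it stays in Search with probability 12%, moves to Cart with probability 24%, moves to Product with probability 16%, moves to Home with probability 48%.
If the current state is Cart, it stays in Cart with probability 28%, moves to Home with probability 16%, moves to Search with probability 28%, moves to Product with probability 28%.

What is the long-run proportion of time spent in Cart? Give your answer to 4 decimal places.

Let the stationary distribution be π with π = πP and π_1 + π_2 + π_3 + π_4 = 1.
π_1 = 0.44·π_1 + 0.12·π_2 + 0.48·π_3 + 0.16·π_4
π_2 = 0.24·π_1 + 0.32·π_2 + 0.16·π_3 + 0.28·π_4
π_3 = 0.24·π_1 + 0.28·π_2 + 0.12·π_3 + 0.28·π_4
Solving with the normalization constraint gives π = (0.3109, 0.2499, 0.2307, 0.2086).
So the stationary probability of Cart is 0.2086.

0.2086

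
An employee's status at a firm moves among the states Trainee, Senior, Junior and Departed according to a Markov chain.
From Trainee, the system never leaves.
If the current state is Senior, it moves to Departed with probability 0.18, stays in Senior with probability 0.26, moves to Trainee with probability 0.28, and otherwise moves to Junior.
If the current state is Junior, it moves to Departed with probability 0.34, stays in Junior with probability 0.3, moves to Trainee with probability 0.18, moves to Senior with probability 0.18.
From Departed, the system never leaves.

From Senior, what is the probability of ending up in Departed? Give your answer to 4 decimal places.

0.4731

Let h(s) be the probability of absorption at Departed starting from transient state s. Then h(Departed) = 1 and h(Trainee) = 0. By first-step analysis:
h(Senior) = 0.28·0 + 0.26·h(Senior) + 0.28·h(Junior) + 0.18·1
h(Junior) = 0.18·0 + 0.18·h(Senior) + 0.3·h(Junior) + 0.34·1
Solving: h(Senior) = 0.4731, h(Junior) = 0.6074.
Starting from Senior, the probability is 0.4731.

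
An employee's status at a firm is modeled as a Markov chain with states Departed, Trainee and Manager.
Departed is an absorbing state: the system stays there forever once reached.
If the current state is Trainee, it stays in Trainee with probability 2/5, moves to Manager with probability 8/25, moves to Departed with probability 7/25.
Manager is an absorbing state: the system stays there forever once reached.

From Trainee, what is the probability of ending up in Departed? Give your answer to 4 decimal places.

Let h(s) be the probability of absorption at Departed starting from transient state s. Then h(Departed) = 1 and h(Manager) = 0. By first-step analysis:
h(Trainee) = 0.28·1 + 0.4·h(Trainee) + 0.32·0
Solving: h(Trainee) = 0.4667.
Starting from Trainee, the probability is 0.4667.

0.4667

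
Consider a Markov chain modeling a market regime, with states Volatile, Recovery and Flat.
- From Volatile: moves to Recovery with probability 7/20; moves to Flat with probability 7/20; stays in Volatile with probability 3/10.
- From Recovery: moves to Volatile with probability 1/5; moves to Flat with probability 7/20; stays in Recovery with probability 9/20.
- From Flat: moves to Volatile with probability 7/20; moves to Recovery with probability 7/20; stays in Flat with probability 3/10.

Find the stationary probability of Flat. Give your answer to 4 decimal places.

Let the stationary distribution be π with π = πP and π_1 + π_2 + π_3 = 1.
π_1 = 0.3·π_1 + 0.2·π_2 + 0.35·π_3
π_2 = 0.35·π_1 + 0.45·π_2 + 0.35·π_3
Solving with the normalization constraint gives π = (0.2778, 0.3889, 0.3333).
So the stationary probability of Flat is 0.3333.

0.3333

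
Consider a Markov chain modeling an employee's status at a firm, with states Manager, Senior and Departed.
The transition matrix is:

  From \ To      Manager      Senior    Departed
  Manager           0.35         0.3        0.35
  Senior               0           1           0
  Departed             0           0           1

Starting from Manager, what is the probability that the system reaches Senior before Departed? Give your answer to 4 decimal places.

0.4615

Let h(s) be the probability of absorption at Senior starting from transient state s. Then h(Senior) = 1 and h(Departed) = 0. By first-step analysis:
h(Manager) = 0.35·h(Manager) + 0.3·1 + 0.35·0
Solving: h(Manager) = 0.4615.
Starting from Manager, the probability is 0.4615.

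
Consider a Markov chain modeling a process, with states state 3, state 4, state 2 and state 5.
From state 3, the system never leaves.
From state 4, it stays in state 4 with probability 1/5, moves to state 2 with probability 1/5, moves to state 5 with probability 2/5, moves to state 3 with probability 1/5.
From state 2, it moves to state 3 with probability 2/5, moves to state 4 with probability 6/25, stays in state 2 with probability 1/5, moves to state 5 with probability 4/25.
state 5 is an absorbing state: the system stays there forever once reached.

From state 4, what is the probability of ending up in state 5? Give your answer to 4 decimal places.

Let h(s) be the probability of absorption at state 5 starting from transient state s. Then h(state 5) = 1 and h(state 3) = 0. By first-step analysis:
h(state 4) = 0.2·0 + 0.2·h(state 4) + 0.2·h(state 2) + 0.4·1
h(state 2) = 0.4·0 + 0.24·h(state 4) + 0.2·h(state 2) + 0.16·1
Solving: h(state 4) = 0.5946, h(state 2) = 0.3784.
Starting from state 4, the probability is 0.5946.

0.5946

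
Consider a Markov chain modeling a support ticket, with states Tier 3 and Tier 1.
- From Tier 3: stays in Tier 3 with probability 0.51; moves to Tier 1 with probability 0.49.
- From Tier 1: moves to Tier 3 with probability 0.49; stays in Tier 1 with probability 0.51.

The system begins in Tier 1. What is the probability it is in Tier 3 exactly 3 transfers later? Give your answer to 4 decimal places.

Propagate the distribution vector 3 transfers from Tier 1.
After 0 transfers: (0.0000, 1.0000)
After 1 transfer: (0.4900, 0.5100)
After 2 transfers: (0.4998, 0.5002)
After 3 transfers: (0.5000, 0.5000)
P(in Tier 3 after 3 transfers) = 0.5000

0.5000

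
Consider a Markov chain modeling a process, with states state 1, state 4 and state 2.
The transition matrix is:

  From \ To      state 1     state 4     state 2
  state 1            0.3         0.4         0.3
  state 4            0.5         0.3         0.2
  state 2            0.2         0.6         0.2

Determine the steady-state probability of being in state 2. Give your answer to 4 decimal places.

Let the stationary distribution be π with π = πP and π_1 + π_2 + π_3 = 1.
π_1 = 0.3·π_1 + 0.5·π_2 + 0.2·π_3
π_2 = 0.4·π_1 + 0.3·π_2 + 0.6·π_3
Solving with the normalization constraint gives π = (0.3577, 0.4065, 0.2358).
So the stationary probability of state 2 is 0.2358.

0.2358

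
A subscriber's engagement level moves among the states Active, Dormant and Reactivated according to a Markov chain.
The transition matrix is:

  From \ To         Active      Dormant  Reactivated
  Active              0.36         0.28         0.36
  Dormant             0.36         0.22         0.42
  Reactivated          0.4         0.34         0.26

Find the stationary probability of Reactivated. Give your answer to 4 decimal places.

0.3427

Let the stationary distribution be π with π = πP and π_1 + π_2 + π_3 = 1.
π_1 = 0.36·π_1 + 0.36·π_2 + 0.4·π_3
π_2 = 0.28·π_1 + 0.22·π_2 + 0.34·π_3
Solving with the normalization constraint gives π = (0.3737, 0.2836, 0.3427).
So the stationary probability of Reactivated is 0.3427.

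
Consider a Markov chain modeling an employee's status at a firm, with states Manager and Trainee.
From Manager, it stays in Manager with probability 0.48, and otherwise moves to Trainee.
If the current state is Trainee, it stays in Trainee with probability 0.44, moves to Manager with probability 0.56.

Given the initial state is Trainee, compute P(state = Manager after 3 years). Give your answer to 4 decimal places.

0.5188

Propagate the distribution vector 3 years from Trainee.
After 0 years: (0.0000, 1.0000)
After 1 year: (0.5600, 0.4400)
After 2 years: (0.5152, 0.4848)
After 3 years: (0.5188, 0.4812)
P(in Manager after 3 years) = 0.5188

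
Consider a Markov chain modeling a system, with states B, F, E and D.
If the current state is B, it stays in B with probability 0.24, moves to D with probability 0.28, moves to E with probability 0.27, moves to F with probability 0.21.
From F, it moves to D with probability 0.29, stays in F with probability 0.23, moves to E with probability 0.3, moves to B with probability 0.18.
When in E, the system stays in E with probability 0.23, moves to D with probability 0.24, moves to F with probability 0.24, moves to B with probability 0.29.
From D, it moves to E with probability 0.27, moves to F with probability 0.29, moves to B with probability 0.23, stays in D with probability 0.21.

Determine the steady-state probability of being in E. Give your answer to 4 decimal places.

Let the stationary distribution be π with π = πP and π_1 + π_2 + π_3 + π_4 = 1.
π_1 = 0.24·π_1 + 0.18·π_2 + 0.29·π_3 + 0.23·π_4
π_2 = 0.21·π_1 + 0.23·π_2 + 0.24·π_3 + 0.29·π_4
π_3 = 0.27·π_1 + 0.3·π_2 + 0.23·π_3 + 0.27·π_4
Solving with the normalization constraint gives π = (0.2362, 0.2432, 0.2666, 0.2540).
So the stationary probability of E is 0.2666.

0.2666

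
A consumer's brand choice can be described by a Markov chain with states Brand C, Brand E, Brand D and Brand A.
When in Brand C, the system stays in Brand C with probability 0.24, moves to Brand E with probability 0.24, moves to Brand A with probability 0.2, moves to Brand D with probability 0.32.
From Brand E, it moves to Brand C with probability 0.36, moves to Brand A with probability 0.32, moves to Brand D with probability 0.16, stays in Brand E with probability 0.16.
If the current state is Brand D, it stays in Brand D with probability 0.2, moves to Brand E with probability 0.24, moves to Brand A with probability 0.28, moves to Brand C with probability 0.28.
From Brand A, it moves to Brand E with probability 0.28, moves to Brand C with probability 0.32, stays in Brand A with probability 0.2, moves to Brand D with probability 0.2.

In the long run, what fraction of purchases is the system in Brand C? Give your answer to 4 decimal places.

Let the stationary distribution be π with π = πP and π_1 + π_2 + π_3 + π_4 = 1.
π_1 = 0.24·π_1 + 0.36·π_2 + 0.28·π_3 + 0.32·π_4
π_2 = 0.24·π_1 + 0.16·π_2 + 0.24·π_3 + 0.28·π_4
π_3 = 0.32·π_1 + 0.16·π_2 + 0.2·π_3 + 0.2·π_4
Solving with the normalization constraint gives π = (0.2965, 0.2313, 0.2263, 0.2459).
So the stationary probability of Brand C is 0.2965.

0.2965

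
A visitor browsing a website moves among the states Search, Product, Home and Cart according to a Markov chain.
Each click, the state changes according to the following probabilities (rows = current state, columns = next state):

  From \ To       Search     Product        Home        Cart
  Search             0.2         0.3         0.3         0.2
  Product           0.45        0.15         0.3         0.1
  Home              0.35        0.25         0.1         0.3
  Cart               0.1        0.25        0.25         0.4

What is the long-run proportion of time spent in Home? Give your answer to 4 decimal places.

Let the stationary distribution be π with π = πP and π_1 + π_2 + π_3 + π_4 = 1.
π_1 = 0.2·π_1 + 0.45·π_2 + 0.35·π_3 + 0.1·π_4
π_2 = 0.3·π_1 + 0.15·π_2 + 0.25·π_3 + 0.25·π_4
π_3 = 0.3·π_1 + 0.3·π_2 + 0.1·π_3 + 0.25·π_4
Solving with the normalization constraint gives π = (0.2708, 0.2396, 0.2396, 0.2500).
So the stationary probability of Home is 0.2396.

0.2396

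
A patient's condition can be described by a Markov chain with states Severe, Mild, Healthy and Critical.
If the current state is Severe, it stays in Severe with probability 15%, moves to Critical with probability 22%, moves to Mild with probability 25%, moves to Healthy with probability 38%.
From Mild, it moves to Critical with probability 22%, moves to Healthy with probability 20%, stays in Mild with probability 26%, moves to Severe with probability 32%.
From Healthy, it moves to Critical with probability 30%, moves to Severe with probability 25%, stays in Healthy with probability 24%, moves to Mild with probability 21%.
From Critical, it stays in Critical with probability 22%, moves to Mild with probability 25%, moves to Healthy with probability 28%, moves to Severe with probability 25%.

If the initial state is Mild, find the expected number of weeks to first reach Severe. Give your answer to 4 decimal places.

Let t(s) be the expected number of weeks to first reach Severe from state s, with t(Severe) = 0. Conditioning on the first week:
t(Mild) = 1 + 0.26·t(Mild) + 0.2·t(Healthy) + 0.22·t(Critical)
t(Healthy) = 1 + 0.21·t(Mild) + 0.24·t(Healthy) + 0.3·t(Critical)
t(Critical) = 1 + 0.25·t(Mild) + 0.28·t(Healthy) + 0.22·t(Critical)
Solving: t(Mild) = 3.4801, t(Healthy) = 3.7560, t(Critical) = 3.7458.
Expected weeks from Mild to Severe: 3.4801.

3.4801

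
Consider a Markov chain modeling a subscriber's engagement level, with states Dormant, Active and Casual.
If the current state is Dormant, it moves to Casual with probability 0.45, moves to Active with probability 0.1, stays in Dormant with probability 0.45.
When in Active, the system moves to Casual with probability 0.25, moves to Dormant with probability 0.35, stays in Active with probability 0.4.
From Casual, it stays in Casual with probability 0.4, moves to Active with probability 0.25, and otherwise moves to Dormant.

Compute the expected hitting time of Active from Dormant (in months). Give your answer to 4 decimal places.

Let t(s) be the expected number of months to first reach Active from state s, with t(Active) = 0. Conditioning on the first month:
t(Dormant) = 1 + 0.45·t(Dormant) + 0.45·t(Casual)
t(Casual) = 1 + 0.35·t(Dormant) + 0.4·t(Casual)
Solving: t(Dormant) = 6.0870, t(Casual) = 5.2174.
Expected months from Dormant to Active: 6.0870.

6.0870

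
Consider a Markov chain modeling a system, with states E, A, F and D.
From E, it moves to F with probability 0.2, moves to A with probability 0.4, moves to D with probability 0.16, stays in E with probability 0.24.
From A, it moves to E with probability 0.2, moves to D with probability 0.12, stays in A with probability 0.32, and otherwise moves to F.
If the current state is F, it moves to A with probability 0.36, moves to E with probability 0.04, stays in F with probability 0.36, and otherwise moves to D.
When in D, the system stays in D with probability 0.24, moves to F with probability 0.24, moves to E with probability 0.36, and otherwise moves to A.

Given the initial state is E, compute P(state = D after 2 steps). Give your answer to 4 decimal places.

0.1728

Propagate the distribution vector 2 steps from E.
After 0 steps: (1.0000, 0.0000, 0.0000, 0.0000)
After 1 step: (0.2400, 0.4000, 0.2000, 0.1600)
After 2 steps: (0.2032, 0.3216, 0.3024, 0.1728)
P(in D after 2 steps) = 0.1728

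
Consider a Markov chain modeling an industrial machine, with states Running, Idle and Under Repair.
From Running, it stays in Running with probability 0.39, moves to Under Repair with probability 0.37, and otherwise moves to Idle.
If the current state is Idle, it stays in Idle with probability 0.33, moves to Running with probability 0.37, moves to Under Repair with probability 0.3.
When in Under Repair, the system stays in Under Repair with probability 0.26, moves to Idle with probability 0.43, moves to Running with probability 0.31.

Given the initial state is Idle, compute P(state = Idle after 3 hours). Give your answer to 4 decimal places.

Propagate the distribution vector 3 hours from Idle.
After 0 hours: (0.0000, 1.0000, 0.0000)
After 1 hour: (0.3700, 0.3300, 0.3000)
After 2 hours: (0.3594, 0.3267, 0.3139)
After 3 hours: (0.3584, 0.3290, 0.3126)
P(in Idle after 3 hours) = 0.3290

0.3290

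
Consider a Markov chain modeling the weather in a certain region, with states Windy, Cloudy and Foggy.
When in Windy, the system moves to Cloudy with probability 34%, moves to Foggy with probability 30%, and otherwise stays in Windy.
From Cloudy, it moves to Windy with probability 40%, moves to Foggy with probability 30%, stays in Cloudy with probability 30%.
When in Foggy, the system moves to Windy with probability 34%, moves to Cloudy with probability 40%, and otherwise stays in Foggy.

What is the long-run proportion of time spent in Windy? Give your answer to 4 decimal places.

0.3680

Let the stationary distribution be π with π = πP and π_1 + π_2 + π_3 = 1.
π_1 = 0.36·π_1 + 0.4·π_2 + 0.34·π_3
π_2 = 0.34·π_1 + 0.3·π_2 + 0.4·π_3
Solving with the normalization constraint gives π = (0.3680, 0.3436, 0.2885).
So the stationary probability of Windy is 0.3680.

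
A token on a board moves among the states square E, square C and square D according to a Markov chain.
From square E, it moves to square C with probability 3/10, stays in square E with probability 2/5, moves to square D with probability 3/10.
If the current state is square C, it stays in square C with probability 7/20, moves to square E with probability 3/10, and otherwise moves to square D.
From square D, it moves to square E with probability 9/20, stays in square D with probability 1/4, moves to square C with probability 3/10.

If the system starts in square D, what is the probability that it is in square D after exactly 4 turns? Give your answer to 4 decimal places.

0.3008

Propagate the distribution vector 4 turns from square D.
After 0 turns: (0.0000, 0.0000, 1.0000)
After 1 turn: (0.4500, 0.3000, 0.2500)
After 2 turns: (0.3825, 0.3150, 0.3025)
After 3 turns: (0.3836, 0.3158, 0.3006)
After 4 turns: (0.3835, 0.3158, 0.3008)
P(in square D after 4 turns) = 0.3008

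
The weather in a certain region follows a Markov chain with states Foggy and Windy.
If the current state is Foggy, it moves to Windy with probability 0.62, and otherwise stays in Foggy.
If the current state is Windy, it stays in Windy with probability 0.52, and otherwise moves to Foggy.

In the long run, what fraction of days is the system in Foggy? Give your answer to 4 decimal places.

Let the stationary distribution be π with π = πP and π_1 + π_2 = 1.
π_1 = 0.38·π_1 + 0.48·π_2
Solving with the normalization constraint gives π = (0.4364, 0.5636).
So the stationary probability of Foggy is 0.4364.

0.4364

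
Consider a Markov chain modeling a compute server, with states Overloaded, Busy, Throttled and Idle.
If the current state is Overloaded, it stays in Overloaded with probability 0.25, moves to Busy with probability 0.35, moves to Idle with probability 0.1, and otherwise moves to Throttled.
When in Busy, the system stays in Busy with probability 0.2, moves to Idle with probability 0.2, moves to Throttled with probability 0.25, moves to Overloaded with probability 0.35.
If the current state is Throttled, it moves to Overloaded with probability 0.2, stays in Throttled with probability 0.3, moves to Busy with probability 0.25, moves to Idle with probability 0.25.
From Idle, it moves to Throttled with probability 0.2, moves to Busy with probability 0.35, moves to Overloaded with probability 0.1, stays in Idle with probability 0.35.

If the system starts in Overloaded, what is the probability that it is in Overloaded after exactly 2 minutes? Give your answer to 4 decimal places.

Propagate the distribution vector 2 minutes from Overloaded.
After 0 minutes: (1.0000, 0.0000, 0.0000, 0.0000)
After 1 minute: (0.2500, 0.3500, 0.3000, 0.1000)
After 2 minutes: (0.2550, 0.2675, 0.2725, 0.2050)
P(in Overloaded after 2 minutes) = 0.2550

0.2550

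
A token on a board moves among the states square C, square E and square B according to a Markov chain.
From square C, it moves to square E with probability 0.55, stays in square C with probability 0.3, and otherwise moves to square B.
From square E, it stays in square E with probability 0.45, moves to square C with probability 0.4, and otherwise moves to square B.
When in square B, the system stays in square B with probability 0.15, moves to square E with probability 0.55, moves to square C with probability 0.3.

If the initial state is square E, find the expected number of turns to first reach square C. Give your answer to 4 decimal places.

Let t(s) be the expected number of turns to first reach square C from state s, with t(square C) = 0. Conditioning on the first turn:
t(square E) = 1 + 0.45·t(square E) + 0.15·t(square B)
t(square B) = 1 + 0.55·t(square E) + 0.15·t(square B)
Solving: t(square E) = 2.5974, t(square B) = 2.8571.
Expected turns from square E to square C: 2.5974.

2.5974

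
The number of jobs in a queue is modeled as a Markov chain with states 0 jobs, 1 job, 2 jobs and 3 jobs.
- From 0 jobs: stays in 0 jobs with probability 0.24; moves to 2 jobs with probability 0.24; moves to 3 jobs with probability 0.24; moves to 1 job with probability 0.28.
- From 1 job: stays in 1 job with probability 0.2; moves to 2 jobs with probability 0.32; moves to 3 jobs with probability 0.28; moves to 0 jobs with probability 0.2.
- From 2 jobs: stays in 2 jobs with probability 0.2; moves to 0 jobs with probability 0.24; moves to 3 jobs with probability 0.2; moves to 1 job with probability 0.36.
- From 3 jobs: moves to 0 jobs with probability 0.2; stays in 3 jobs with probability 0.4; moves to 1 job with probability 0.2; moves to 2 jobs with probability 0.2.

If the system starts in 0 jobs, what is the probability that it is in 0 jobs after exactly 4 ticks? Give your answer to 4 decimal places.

0.2183

Propagate the distribution vector 4 ticks from 0 jobs.
After 0 ticks: (1.0000, 0.0000, 0.0000, 0.0000)
After 1 tick: (0.2400, 0.2800, 0.2400, 0.2400)
After 2 ticks: (0.2192, 0.2576, 0.2432, 0.2800)
After 3 ticks: (0.2185, 0.2564, 0.2397, 0.2854)
After 4 ticks: (0.2183, 0.2558, 0.2395, 0.2863)
P(in 0 jobs after 4 ticks) = 0.2183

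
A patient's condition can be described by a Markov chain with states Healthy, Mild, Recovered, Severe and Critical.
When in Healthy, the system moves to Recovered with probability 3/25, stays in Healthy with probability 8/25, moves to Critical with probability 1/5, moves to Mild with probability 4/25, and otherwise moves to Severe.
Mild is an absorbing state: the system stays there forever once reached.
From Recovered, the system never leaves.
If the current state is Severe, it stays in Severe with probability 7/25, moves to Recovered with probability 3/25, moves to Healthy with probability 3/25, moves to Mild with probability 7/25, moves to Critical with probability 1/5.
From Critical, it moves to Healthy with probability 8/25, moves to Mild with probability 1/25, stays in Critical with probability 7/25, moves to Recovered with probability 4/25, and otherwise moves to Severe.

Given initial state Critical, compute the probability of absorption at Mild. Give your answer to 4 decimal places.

Let h(s) be the probability of absorption at Mild starting from transient state s. Then h(Mild) = 1 and h(Recovered) = 0. By first-step analysis:
h(Healthy) = 0.32·h(Healthy) + 0.16·1 + 0.12·0 + 0.2·h(Severe) + 0.2·h(Critical)
h(Severe) = 0.12·h(Healthy) + 0.28·1 + 0.12·0 + 0.28·h(Severe) + 0.2·h(Critical)
h(Critical) = 0.32·h(Healthy) + 0.04·1 + 0.16·0 + 0.2·h(Severe) + 0.28·h(Critical)
Solving: h(Healthy) = 0.5542, h(Severe) = 0.6124, h(Critical) = 0.4720.
Starting from Critical, the probability is 0.4720.

0.4720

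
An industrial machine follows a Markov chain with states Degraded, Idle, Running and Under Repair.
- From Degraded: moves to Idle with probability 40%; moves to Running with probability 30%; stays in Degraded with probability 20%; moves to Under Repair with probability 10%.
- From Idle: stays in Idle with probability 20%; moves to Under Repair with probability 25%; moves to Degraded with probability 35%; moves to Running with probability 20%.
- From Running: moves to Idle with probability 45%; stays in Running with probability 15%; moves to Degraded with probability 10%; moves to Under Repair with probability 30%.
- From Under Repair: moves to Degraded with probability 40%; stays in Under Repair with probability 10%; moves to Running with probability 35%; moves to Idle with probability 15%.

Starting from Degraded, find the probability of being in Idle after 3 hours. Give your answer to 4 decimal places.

0.2940

Propagate the distribution vector 3 hours from Degraded.
After 0 hours: (1.0000, 0.0000, 0.0000, 0.0000)
After 1 hour: (0.2000, 0.4000, 0.3000, 0.1000)
After 2 hours: (0.2500, 0.3100, 0.2200, 0.2200)
After 3 hours: (0.2685, 0.2940, 0.2470, 0.1905)
P(in Idle after 3 hours) = 0.2940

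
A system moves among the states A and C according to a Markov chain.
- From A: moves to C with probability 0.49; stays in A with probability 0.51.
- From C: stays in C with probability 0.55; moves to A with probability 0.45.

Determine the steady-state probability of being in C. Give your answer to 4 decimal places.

0.5213

Let the stationary distribution be π with π = πP and π_1 + π_2 = 1.
π_1 = 0.51·π_1 + 0.45·π_2
Solving with the normalization constraint gives π = (0.4787, 0.5213).
So the stationary probability of C is 0.5213.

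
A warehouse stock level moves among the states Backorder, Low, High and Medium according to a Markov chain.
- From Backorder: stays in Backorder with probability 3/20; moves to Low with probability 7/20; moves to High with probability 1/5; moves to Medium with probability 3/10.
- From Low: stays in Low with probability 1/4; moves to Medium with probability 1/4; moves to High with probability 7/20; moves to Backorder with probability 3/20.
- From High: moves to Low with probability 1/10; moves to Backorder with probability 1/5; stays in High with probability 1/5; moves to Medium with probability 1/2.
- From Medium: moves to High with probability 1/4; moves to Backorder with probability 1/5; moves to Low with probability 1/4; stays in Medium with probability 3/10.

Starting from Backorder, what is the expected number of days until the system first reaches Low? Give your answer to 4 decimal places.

Let t(s) be the expected number of days to first reach Low from state s, with t(Low) = 0. Conditioning on the first day:
t(Backorder) = 1 + 0.15·t(Backorder) + 0.2·t(High) + 0.3·t(Medium)
t(High) = 1 + 0.2·t(Backorder) + 0.2·t(High) + 0.5·t(Medium)
t(Medium) = 1 + 0.2·t(Backorder) + 0.25·t(High) + 0.3·t(Medium)
Solving: t(Backorder) = 3.8261, t(High) = 4.8696, t(Medium) = 4.2609.
Expected days from Backorder to Low: 3.8261.

3.8261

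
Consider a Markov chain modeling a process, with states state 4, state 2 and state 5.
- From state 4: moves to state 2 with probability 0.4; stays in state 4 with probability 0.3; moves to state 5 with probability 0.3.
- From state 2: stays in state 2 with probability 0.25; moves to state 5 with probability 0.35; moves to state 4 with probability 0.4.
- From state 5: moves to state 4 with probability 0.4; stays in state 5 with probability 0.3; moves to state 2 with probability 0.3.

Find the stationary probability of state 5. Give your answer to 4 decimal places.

0.3160

Let the stationary distribution be π with π = πP and π_1 + π_2 + π_3 = 1.
π_1 = 0.3·π_1 + 0.4·π_2 + 0.4·π_3
π_2 = 0.4·π_1 + 0.25·π_2 + 0.3·π_3
Solving with the normalization constraint gives π = (0.3636, 0.3203, 0.3160).
So the stationary probability of state 5 is 0.3160.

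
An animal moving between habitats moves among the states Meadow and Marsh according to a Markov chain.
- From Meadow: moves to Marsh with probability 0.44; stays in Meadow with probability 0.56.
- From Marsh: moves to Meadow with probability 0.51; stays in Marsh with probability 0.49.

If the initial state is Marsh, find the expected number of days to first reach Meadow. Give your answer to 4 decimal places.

1.9608

Let t(s) be the expected number of days to first reach Meadow from state s, with t(Meadow) = 0. Conditioning on the first day:
t(Marsh) = 1 + 0.49·t(Marsh)
Solving: t(Marsh) = 1.9608.
Expected days from Marsh to Meadow: 1.9608.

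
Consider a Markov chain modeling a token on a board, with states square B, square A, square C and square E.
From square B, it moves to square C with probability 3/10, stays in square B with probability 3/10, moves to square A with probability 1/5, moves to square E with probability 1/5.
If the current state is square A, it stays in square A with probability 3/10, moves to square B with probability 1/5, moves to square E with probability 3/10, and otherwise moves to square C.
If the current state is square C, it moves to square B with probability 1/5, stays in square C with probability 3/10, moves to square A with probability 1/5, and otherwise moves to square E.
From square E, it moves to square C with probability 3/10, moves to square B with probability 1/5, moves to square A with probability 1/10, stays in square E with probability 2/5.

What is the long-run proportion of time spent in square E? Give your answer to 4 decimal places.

Let the stationary distribution be π with π = πP and π_1 + π_2 + π_3 + π_4 = 1.
π_1 = 0.3·π_1 + 0.2·π_2 + 0.2·π_3 + 0.2·π_4
π_2 = 0.2·π_1 + 0.3·π_2 + 0.2·π_3 + 0.1·π_4
π_3 = 0.3·π_1 + 0.2·π_2 + 0.3·π_3 + 0.3·π_4
Solving with the normalization constraint gives π = (0.2222, 0.1879, 0.2812, 0.3086).
So the stationary probability of square E is 0.3086.

0.3086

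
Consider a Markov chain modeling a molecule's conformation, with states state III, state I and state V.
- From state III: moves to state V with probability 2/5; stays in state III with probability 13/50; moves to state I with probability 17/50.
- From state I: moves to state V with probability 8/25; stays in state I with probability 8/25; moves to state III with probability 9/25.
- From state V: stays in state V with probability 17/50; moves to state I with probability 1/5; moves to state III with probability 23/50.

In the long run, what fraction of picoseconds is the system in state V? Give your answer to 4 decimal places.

0.3559

Let the stationary distribution be π with π = πP and π_1 + π_2 + π_3 = 1.
π_1 = 0.26·π_1 + 0.36·π_2 + 0.46·π_3
π_2 = 0.34·π_1 + 0.32·π_2 + 0.2·π_3
Solving with the normalization constraint gives π = (0.3596, 0.2845, 0.3559).
So the stationary probability of state V is 0.3559.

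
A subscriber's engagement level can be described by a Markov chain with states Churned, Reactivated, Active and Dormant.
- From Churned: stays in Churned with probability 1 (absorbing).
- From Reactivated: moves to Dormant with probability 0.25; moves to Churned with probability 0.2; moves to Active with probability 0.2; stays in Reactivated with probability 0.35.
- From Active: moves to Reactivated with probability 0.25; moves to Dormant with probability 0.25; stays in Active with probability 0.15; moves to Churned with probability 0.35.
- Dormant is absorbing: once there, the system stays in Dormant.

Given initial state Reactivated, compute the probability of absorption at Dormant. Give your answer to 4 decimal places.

Let h(s) be the probability of absorption at Dormant starting from transient state s. Then h(Dormant) = 1 and h(Churned) = 0. By first-step analysis:
h(Reactivated) = 0.2·0 + 0.35·h(Reactivated) + 0.2·h(Active) + 0.25·1
h(Active) = 0.35·0 + 0.25·h(Reactivated) + 0.15·h(Active) + 0.25·1
Solving: h(Reactivated) = 0.5224, h(Active) = 0.4478.
Starting from Reactivated, the probability is 0.5224.

0.5224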